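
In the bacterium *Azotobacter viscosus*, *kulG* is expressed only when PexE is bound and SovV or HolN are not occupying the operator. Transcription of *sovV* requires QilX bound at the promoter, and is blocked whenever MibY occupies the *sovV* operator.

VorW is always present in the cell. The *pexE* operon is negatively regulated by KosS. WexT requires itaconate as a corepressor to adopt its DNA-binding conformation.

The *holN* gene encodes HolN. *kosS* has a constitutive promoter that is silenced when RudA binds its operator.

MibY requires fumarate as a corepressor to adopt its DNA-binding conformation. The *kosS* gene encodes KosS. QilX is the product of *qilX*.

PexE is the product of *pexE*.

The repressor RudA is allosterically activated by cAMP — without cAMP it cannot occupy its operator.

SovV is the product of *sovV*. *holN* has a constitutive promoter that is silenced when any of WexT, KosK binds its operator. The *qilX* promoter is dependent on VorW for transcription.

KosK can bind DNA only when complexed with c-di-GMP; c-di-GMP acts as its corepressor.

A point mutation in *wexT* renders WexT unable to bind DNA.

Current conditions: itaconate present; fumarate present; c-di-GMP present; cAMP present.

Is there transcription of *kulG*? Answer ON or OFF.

ON

VorW is produced constitutively and is active.
No repressor is bound and VorW is active, so *qilX* is transcribed.
So QilX is produced and active.
Fumarate is present, so MibY is active.
With repressor MibY bound, *sovV* is not transcribed.
So SovV is not produced.
WexT is non-functional in this strain, so it has no effect.
c-di-GMP is present, so KosK is active.
With repressor KosK bound, *holN* is not transcribed.
So HolN is not produced.
cAMP is present, so RudA is active.
With repressor RudA bound, *kosS* is not transcribed.
So KosS is not produced.
With no repressor bound, *pexE* is transcribed.
So PexE is produced and active.
No repressor is bound and PexE is active, so *kulG* is transcribed.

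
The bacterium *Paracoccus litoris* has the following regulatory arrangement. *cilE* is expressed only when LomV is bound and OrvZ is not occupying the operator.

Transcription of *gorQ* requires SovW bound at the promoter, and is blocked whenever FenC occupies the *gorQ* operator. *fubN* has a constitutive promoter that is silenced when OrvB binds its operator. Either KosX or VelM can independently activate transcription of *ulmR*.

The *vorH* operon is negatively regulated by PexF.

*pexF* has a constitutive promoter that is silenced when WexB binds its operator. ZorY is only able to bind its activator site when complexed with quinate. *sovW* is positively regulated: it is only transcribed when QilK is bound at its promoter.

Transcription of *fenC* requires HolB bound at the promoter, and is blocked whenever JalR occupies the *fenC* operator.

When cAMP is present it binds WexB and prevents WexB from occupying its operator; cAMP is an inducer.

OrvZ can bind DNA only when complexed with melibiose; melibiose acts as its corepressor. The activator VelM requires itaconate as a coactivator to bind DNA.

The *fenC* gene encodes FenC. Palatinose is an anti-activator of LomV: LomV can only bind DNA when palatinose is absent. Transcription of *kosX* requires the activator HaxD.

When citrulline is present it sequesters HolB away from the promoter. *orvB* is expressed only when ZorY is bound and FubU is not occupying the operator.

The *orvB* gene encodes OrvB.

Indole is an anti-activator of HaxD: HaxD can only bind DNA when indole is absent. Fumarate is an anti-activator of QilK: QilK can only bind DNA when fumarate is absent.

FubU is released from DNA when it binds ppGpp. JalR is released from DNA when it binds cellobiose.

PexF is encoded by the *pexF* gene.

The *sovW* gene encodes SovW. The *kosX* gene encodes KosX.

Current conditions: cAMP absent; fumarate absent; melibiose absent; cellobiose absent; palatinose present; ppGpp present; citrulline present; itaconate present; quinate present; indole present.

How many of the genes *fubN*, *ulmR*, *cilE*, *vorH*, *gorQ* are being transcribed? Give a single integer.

ppGpp is present, so FubU is inactive.
Quinate is present, so ZorY is active.
No repressor is bound and ZorY is active, so *orvB* is transcribed.
So OrvB is produced and active.
With repressor OrvB bound, *fubN* is not transcribed.
→ *fubN* is OFF.
Indole is present, so HaxD is inactive.
Required activator HaxD is absent, so *kosX* is not transcribed.
So KosX is not produced.
Itaconate is present, so VelM is active.
Activator VelM is present, so *ulmR* is transcribed.
→ *ulmR* is ON.
Palatinose is present, so LomV is inactive.
Melibiose is absent, so OrvZ is inactive.
Required activator LomV is absent, so *cilE* is not transcribed.
→ *cilE* is OFF.
cAMP is absent, so WexB is active.
With repressor WexB bound, *pexF* is not transcribed.
So PexF is not produced.
With no repressor bound, *vorH* is transcribed.
→ *vorH* is ON.
Cellobiose is absent, so JalR is active.
Citrulline is present, so HolB is inactive.
With repressor JalR bound, *fenC* is not transcribed.
So FenC is not produced.
Fumarate is absent, so QilK is active.
No repressor is bound and QilK is active, so *sovW* is transcribed.
So SovW is produced and active.
No repressor is bound and SovW is active, so *gorQ* is transcribed.
→ *gorQ* is ON.
3 of the 5 genes are transcribed.

3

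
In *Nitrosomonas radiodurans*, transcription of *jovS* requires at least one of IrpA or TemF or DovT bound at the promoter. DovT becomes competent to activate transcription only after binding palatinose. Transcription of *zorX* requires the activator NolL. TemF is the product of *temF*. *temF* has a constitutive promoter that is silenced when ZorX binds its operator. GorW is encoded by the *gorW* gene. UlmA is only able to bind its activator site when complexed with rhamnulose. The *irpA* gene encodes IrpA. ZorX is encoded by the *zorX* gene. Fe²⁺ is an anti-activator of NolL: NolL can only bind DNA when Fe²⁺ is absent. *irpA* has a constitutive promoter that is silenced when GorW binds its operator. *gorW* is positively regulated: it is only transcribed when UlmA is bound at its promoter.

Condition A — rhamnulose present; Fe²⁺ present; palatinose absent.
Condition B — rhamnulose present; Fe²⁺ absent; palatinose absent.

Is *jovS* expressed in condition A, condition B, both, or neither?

Condition A:
Rhamnulose is present, so UlmA is active.
No repressor is bound and UlmA is active, so *gorW* is transcribed.
So GorW is produced and active.
With repressor GorW bound, *irpA* is not transcribed.
So IrpA is not produced.
Fe²⁺ is present, so NolL is inactive.
Required activator NolL is absent, so *zorX* is not transcribed.
So ZorX is not produced.
With no repressor bound, *temF* is transcribed.
So TemF is produced and active.
Palatinose is absent, so DovT is inactive.
Activator TemF is present, so *jovS* is transcribed.
→ *jovS* is ON in A.
Condition B:
Rhamnulose is present, so UlmA is active.
No repressor is bound and UlmA is active, so *gorW* is transcribed.
So GorW is produced and active.
With repressor GorW bound, *irpA* is not transcribed.
So IrpA is not produced.
Fe²⁺ is absent, so NolL is active.
No repressor is bound and NolL is active, so *zorX* is transcribed.
So ZorX is produced and active.
With repressor ZorX bound, *temF* is not transcribed.
So TemF is not produced.
Palatinose is absent, so DovT is inactive.
No activator is available at the *jovS* promoter, so *jovS* is not transcribed.
→ *jovS* is OFF in B.

A only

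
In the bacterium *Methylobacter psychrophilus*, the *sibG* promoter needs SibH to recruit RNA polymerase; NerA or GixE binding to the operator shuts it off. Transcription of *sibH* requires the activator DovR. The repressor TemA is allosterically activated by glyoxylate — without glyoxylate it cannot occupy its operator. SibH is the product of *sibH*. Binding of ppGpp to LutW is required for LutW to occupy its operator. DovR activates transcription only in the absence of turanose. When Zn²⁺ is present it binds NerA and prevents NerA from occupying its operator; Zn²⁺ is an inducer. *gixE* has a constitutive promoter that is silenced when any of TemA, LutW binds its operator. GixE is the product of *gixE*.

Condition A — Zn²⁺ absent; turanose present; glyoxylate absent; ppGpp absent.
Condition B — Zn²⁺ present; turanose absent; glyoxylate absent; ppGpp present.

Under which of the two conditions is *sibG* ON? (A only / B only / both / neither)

B only

Condition A:
Zn²⁺ is absent, so NerA is active.
Turanose is present, so DovR is inactive.
Required activator DovR is absent, so *sibH* is not transcribed.
So SibH is not produced.
Glyoxylate is absent, so TemA is inactive.
ppGpp is absent, so LutW is inactive.
With no repressor bound, *gixE* is transcribed.
So GixE is produced and active.
With repressor NerA bound, *sibG* is not transcribed.
→ *sibG* is OFF in A.
Condition B:
Zn²⁺ is present, so NerA is inactive.
Turanose is absent, so DovR is active.
No repressor is bound and DovR is active, so *sibH* is transcribed.
So SibH is produced and active.
Glyoxylate is absent, so TemA is inactive.
ppGpp is present, so LutW is active.
With repressor LutW bound, *gixE* is not transcribed.
So GixE is not produced.
No repressor is bound and SibH is active, so *sibG* is transcribed.
→ *sibG* is ON in B.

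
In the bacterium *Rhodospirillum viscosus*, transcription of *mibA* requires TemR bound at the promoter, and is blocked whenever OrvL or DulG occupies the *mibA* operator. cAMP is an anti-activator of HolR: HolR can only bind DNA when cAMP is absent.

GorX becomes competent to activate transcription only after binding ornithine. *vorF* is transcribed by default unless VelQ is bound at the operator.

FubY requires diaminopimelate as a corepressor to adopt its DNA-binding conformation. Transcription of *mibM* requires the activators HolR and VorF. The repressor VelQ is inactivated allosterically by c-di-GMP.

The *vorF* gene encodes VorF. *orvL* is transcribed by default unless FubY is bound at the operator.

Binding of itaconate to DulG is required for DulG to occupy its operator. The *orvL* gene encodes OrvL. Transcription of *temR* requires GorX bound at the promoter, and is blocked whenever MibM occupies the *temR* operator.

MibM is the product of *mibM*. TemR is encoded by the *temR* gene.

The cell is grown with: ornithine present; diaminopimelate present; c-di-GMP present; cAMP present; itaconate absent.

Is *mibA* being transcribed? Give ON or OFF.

Diaminopimelate is present, so FubY is active.
With repressor FubY bound, *orvL* is not transcribed.
So OrvL is not produced.
Ornithine is present, so GorX is active.
cAMP is present, so HolR is inactive.
c-di-GMP is present, so VelQ is inactive.
With no repressor bound, *vorF* is transcribed.
So VorF is produced and active.
Required activator HolR is absent, so *mibM* is not transcribed.
So MibM is not produced.
No repressor is bound and GorX is active, so *temR* is transcribed.
So TemR is produced and active.
Itaconate is absent, so DulG is inactive.
No repressor is bound and TemR is active, so *mibA* is transcribed.

ON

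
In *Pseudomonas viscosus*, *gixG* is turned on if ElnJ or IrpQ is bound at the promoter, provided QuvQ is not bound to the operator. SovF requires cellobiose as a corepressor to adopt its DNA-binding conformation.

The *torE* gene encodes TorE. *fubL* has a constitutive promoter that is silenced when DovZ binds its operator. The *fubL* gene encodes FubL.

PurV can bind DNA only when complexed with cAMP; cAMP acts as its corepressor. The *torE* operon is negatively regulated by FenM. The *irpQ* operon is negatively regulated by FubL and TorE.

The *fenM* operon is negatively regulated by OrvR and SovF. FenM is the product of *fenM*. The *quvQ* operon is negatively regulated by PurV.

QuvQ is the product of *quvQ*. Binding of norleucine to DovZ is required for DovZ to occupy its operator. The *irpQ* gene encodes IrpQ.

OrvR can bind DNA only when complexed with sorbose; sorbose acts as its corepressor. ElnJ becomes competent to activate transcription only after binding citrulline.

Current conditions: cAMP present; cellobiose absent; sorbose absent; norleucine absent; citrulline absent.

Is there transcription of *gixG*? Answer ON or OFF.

cAMP is present, so PurV is active.
With repressor PurV bound, *quvQ* is not transcribed.
So QuvQ is not produced.
Citrulline is absent, so ElnJ is inactive.
Norleucine is absent, so DovZ is inactive.
With no repressor bound, *fubL* is transcribed.
So FubL is produced and active.
Sorbose is absent, so OrvR is inactive.
Cellobiose is absent, so SovF is inactive.
With no repressor bound, *fenM* is transcribed.
So FenM is produced and active.
With repressor FenM bound, *torE* is not transcribed.
So TorE is not produced.
With repressor FubL bound, *irpQ* is not transcribed.
So IrpQ is not produced.
No activator is available at the *gixG* promoter, so *gixG* is not transcribed.

OFF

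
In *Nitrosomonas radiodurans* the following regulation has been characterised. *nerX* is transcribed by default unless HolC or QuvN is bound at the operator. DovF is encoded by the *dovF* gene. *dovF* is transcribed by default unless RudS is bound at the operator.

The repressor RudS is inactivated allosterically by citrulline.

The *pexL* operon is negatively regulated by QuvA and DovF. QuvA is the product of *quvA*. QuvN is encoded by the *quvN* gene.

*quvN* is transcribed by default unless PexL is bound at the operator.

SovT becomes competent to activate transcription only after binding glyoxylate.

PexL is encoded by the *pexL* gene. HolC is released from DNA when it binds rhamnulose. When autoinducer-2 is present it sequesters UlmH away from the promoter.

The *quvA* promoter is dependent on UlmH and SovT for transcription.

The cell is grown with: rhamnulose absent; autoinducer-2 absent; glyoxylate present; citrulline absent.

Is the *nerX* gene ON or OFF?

Rhamnulose is absent, so HolC is active.
Autoinducer-2 is absent, so UlmH is active.
Glyoxylate is present, so SovT is active.
No repressor is bound and UlmH and SovT are active, so *quvA* is transcribed.
So QuvA is produced and active.
Citrulline is absent, so RudS is active.
With repressor RudS bound, *dovF* is not transcribed.
So DovF is not produced.
With repressor QuvA bound, *pexL* is not transcribed.
So PexL is not produced.
With no repressor bound, *quvN* is transcribed.
So QuvN is produced and active.
With repressor HolC bound, *nerX* is not transcribed.

OFF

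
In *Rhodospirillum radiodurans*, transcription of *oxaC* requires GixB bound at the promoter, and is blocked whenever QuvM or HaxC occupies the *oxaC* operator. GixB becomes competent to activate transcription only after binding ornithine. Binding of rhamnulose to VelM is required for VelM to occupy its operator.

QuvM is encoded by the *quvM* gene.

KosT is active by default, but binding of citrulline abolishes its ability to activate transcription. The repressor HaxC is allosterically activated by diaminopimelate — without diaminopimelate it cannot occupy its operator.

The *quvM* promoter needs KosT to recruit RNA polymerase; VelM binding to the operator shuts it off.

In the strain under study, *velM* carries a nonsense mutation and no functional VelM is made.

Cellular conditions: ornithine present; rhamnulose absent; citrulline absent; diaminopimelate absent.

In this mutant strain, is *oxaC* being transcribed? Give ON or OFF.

OFF

Ornithine is present, so GixB is active.
VelM is non-functional in this strain, so it has no effect.
Citrulline is absent, so KosT is active.
No repressor is bound and KosT is active, so *quvM* is transcribed.
So QuvM is produced and active.
Diaminopimelate is absent, so HaxC is inactive.
With repressor QuvM bound, *oxaC* is not transcribed.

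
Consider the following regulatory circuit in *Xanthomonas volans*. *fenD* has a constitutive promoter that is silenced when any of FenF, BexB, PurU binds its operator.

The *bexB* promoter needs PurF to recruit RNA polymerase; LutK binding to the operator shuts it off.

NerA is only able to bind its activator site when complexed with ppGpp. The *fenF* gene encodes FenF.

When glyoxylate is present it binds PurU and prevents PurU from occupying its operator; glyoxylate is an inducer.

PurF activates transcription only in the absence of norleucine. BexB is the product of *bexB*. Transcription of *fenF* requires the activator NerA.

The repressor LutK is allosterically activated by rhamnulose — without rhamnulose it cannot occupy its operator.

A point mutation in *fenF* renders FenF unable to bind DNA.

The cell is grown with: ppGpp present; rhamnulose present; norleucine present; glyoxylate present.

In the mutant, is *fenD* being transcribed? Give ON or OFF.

ON

FenF is non-functional in this strain, so it has no effect.
Rhamnulose is present, so LutK is active.
Norleucine is present, so PurF is inactive.
With repressor LutK bound, *bexB* is not transcribed.
So BexB is not produced.
Glyoxylate is present, so PurU is inactive.
With no repressor bound, *fenD* is transcribed.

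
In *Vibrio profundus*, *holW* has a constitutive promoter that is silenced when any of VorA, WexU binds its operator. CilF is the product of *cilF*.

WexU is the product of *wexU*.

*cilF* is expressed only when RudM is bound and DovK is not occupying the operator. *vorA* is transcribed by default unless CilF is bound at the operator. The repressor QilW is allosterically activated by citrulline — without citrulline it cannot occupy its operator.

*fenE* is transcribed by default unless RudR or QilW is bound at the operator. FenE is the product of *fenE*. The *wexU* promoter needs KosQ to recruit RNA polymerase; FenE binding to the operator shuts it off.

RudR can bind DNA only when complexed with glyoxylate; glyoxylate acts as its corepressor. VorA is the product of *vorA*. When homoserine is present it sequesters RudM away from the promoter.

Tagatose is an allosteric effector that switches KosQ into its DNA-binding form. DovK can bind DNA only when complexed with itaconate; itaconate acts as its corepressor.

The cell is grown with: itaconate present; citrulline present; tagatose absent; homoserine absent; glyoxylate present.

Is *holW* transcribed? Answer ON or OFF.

OFF

Itaconate is present, so DovK is active.
Homoserine is absent, so RudM is active.
With repressor DovK bound, *cilF* is not transcribed.
So CilF is not produced.
With no repressor bound, *vorA* is transcribed.
So VorA is produced and active.
Glyoxylate is present, so RudR is active.
Citrulline is present, so QilW is active.
With repressor RudR bound, *fenE* is not transcribed.
So FenE is not produced.
Tagatose is absent, so KosQ is inactive.
Required activator KosQ is absent, so *wexU* is not transcribed.
So WexU is not produced.
With repressor VorA bound, *holW* is not transcribed.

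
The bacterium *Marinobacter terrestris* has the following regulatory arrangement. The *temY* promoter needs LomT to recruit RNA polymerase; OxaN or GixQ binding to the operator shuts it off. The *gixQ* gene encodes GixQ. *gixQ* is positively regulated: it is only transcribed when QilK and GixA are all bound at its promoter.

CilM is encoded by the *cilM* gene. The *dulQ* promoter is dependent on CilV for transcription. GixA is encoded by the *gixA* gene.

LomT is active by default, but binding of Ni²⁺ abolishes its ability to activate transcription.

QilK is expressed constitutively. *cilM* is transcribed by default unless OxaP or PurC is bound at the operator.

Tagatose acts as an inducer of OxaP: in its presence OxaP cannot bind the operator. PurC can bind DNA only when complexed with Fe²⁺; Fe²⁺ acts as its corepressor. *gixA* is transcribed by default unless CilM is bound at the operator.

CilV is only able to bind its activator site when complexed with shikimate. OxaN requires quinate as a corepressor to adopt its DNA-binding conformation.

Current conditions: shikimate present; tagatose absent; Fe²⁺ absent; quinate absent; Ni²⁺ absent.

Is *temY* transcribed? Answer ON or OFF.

Ni²⁺ is absent, so LomT is active.
Quinate is absent, so OxaN is inactive.
QilK is produced constitutively and is active.
Tagatose is absent, so OxaP is active.
Fe²⁺ is absent, so PurC is inactive.
With repressor OxaP bound, *cilM* is not transcribed.
So CilM is not produced.
With no repressor bound, *gixA* is transcribed.
So GixA is produced and active.
No repressor is bound and QilK and GixA are active, so *gixQ* is transcribed.
So GixQ is produced and active.
With repressor GixQ bound, *temY* is not transcribed.

OFF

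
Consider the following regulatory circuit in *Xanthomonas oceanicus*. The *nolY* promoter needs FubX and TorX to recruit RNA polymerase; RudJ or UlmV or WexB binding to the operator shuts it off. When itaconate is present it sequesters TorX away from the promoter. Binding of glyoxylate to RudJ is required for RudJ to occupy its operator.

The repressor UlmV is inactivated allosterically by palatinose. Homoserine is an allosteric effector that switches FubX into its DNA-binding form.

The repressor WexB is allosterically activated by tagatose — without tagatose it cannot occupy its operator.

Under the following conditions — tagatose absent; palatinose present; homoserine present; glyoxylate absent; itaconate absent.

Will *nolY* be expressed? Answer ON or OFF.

Glyoxylate is absent, so RudJ is inactive.
Palatinose is present, so UlmV is inactive.
Tagatose is absent, so WexB is inactive.
Homoserine is present, so FubX is active.
Itaconate is absent, so TorX is active.
No repressor is bound and FubX and TorX are active, so *nolY* is transcribed.

ON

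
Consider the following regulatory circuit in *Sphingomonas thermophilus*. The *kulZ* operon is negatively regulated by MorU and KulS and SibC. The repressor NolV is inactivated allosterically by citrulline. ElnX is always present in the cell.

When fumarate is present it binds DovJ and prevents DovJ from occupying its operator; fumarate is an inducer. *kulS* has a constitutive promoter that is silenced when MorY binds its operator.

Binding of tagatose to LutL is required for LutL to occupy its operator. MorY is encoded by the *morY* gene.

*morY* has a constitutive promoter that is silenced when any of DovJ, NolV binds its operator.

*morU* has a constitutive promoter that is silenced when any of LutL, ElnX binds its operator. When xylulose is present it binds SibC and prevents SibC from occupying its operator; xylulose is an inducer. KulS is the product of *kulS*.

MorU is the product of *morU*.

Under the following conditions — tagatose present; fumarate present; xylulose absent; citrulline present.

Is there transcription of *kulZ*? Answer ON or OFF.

Tagatose is present, so LutL is active.
ElnX is produced constitutively and is active.
With repressor LutL bound, *morU* is not transcribed.
So MorU is not produced.
Fumarate is present, so DovJ is inactive.
Citrulline is present, so NolV is inactive.
With no repressor bound, *morY* is transcribed.
So MorY is produced and active.
With repressor MorY bound, *kulS* is not transcribed.
So KulS is not produced.
Xylulose is absent, so SibC is active.
With repressor SibC bound, *kulZ* is not transcribed.

OFF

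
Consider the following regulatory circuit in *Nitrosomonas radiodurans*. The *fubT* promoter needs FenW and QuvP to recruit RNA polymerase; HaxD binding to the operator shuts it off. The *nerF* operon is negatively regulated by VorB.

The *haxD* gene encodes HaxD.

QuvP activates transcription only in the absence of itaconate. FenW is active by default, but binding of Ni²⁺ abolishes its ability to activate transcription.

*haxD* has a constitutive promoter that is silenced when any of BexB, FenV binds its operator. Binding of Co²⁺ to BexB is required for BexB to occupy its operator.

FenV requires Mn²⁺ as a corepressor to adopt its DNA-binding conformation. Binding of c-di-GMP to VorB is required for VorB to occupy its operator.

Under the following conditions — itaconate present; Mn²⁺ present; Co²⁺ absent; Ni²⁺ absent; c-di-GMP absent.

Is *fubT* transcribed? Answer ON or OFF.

Co²⁺ is absent, so BexB is inactive.
Mn²⁺ is present, so FenV is active.
With repressor FenV bound, *haxD* is not transcribed.
So HaxD is not produced.
Ni²⁺ is absent, so FenW is active.
Itaconate is present, so QuvP is inactive.
Required activator QuvP is absent, so *fubT* is not transcribed.

OFF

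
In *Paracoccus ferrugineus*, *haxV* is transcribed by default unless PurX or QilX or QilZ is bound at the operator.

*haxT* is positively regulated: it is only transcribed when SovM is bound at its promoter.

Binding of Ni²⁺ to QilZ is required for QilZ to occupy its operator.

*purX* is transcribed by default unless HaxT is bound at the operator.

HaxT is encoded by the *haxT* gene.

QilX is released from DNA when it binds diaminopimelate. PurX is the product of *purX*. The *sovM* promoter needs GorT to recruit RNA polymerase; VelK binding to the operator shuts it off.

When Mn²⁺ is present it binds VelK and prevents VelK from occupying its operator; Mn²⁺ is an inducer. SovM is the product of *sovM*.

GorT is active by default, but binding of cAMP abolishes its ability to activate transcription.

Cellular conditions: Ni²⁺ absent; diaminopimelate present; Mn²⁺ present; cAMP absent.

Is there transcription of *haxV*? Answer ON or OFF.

cAMP is absent, so GorT is active.
Mn²⁺ is present, so VelK is inactive.
No repressor is bound and GorT is active, so *sovM* is transcribed.
So SovM is produced and active.
No repressor is bound and SovM is active, so *haxT* is transcribed.
So HaxT is produced and active.
With repressor HaxT bound, *purX* is not transcribed.
So PurX is not produced.
Diaminopimelate is present, so QilX is inactive.
Ni²⁺ is absent, so QilZ is inactive.
With no repressor bound, *haxV* is transcribed.

ON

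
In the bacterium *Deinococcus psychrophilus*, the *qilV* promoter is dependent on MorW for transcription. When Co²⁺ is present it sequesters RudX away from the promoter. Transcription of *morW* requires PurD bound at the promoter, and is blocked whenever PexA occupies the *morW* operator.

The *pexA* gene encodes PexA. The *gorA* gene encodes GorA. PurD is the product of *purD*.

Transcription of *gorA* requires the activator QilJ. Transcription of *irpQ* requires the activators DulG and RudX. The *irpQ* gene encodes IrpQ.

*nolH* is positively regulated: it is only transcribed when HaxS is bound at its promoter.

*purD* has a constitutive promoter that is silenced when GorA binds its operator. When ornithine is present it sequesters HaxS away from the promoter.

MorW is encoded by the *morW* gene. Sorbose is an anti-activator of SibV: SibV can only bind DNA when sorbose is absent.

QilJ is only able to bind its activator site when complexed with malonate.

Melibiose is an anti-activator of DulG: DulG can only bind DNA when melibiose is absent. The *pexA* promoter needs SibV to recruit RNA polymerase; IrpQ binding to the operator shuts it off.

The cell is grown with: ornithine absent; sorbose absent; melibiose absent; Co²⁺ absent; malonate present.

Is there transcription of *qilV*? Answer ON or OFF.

OFF

Malonate is present, so QilJ is active.
No repressor is bound and QilJ is active, so *gorA* is transcribed.
So GorA is produced and active.
With repressor GorA bound, *purD* is not transcribed.
So PurD is not produced.
Sorbose is absent, so SibV is active.
Melibiose is absent, so DulG is active.
Co²⁺ is absent, so RudX is active.
No repressor is bound and DulG and RudX are active, so *irpQ* is transcribed.
So IrpQ is produced and active.
With repressor IrpQ bound, *pexA* is not transcribed.
So PexA is not produced.
Required activator PurD is absent, so *morW* is not transcribed.
So MorW is not produced.
Required activator MorW is absent, so *qilV* is not transcribed.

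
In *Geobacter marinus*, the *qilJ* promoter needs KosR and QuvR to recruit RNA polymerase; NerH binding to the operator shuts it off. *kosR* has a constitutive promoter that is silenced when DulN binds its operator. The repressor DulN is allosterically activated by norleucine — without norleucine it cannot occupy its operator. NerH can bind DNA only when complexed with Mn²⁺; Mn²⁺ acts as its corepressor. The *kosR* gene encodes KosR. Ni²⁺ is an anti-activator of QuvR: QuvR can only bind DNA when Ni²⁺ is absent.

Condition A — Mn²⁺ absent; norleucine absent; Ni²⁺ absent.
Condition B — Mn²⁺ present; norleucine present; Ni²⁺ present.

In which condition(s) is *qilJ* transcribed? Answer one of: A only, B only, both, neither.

A only

Condition A:
Mn²⁺ is absent, so NerH is inactive.
Norleucine is absent, so DulN is inactive.
With no repressor bound, *kosR* is transcribed.
So KosR is produced and active.
Ni²⁺ is absent, so QuvR is active.
No repressor is bound and KosR and QuvR are active, so *qilJ* is transcribed.
→ *qilJ* is ON in A.
Condition B:
Mn²⁺ is present, so NerH is active.
Norleucine is present, so DulN is active.
With repressor DulN bound, *kosR* is not transcribed.
So KosR is not produced.
Ni²⁺ is present, so QuvR is inactive.
With repressor NerH bound, *qilJ* is not transcribed.
→ *qilJ* is OFF in B.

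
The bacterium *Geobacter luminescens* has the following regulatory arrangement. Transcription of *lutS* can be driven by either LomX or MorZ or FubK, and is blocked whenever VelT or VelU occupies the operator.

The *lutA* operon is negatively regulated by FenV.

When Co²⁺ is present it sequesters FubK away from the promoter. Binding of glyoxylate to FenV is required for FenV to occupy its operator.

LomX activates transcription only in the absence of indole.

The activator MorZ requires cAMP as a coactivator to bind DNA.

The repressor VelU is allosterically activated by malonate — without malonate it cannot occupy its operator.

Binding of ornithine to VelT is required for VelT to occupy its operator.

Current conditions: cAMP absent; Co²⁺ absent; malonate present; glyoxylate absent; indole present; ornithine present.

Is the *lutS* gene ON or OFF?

OFF

Ornithine is present, so VelT is active.
Malonate is present, so VelU is active.
Indole is present, so LomX is inactive.
cAMP is absent, so MorZ is inactive.
Co²⁺ is absent, so FubK is active.
With repressor VelT bound, *lutS* is not transcribed.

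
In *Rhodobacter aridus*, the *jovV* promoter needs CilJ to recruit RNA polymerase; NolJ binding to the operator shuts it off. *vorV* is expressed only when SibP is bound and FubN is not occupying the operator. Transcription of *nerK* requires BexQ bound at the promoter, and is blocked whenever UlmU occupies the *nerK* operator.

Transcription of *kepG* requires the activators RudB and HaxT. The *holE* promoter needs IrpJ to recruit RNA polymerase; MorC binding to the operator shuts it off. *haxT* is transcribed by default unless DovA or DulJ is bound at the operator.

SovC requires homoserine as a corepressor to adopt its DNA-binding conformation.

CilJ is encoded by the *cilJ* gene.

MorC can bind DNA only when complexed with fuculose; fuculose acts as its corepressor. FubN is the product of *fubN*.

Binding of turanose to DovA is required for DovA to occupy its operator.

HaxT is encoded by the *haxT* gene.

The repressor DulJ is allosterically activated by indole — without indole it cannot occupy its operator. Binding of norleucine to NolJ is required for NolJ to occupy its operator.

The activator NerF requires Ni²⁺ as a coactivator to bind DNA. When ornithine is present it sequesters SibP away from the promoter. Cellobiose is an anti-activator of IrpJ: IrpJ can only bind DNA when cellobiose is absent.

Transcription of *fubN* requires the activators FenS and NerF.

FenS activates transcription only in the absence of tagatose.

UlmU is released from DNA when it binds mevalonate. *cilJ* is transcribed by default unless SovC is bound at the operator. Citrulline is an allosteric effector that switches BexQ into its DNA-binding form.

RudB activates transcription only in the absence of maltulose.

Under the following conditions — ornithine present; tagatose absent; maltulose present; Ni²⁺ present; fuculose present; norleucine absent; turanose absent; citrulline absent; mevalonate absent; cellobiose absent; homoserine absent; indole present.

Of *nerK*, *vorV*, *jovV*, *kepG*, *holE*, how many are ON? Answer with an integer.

Mevalonate is absent, so UlmU is active.
Citrulline is absent, so BexQ is inactive.
With repressor UlmU bound, *nerK* is not transcribed.
→ *nerK* is OFF.
Tagatose is absent, so FenS is active.
Ni²⁺ is present, so NerF is active.
No repressor is bound and FenS and NerF are active, so *fubN* is transcribed.
So FubN is produced and active.
Ornithine is present, so SibP is inactive.
With repressor FubN bound, *vorV* is not transcribed.
→ *vorV* is OFF.
Norleucine is absent, so NolJ is inactive.
Homoserine is absent, so SovC is inactive.
With no repressor bound, *cilJ* is transcribed.
So CilJ is produced and active.
No repressor is bound and CilJ is active, so *jovV* is transcribed.
→ *jovV* is ON.
Maltulose is present, so RudB is inactive.
Turanose is absent, so DovA is inactive.
Indole is present, so DulJ is active.
With repressor DulJ bound, *haxT* is not transcribed.
So HaxT is not produced.
Required activator RudB is absent, so *kepG* is not transcribed.
→ *kepG* is OFF.
Cellobiose is absent, so IrpJ is active.
Fuculose is present, so MorC is active.
With repressor MorC bound, *holE* is not transcribed.
→ *holE* is OFF.
1 of the 5 genes is transcribed.

1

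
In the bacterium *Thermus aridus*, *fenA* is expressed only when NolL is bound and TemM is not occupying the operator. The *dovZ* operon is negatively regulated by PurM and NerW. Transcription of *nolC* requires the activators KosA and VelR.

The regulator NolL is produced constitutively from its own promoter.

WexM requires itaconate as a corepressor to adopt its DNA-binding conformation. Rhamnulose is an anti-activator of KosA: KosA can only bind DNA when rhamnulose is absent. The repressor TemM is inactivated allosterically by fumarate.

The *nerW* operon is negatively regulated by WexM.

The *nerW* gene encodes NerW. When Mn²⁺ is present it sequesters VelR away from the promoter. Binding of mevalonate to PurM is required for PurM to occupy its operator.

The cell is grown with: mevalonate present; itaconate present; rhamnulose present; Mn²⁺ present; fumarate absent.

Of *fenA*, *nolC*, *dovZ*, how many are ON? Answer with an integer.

Fumarate is absent, so TemM is active.
NolL is produced constitutively and is active.
With repressor TemM bound, *fenA* is not transcribed.
→ *fenA* is OFF.
Rhamnulose is present, so KosA is inactive.
Mn²⁺ is present, so VelR is inactive.
Required activator KosA is absent, so *nolC* is not transcribed.
→ *nolC* is OFF.
Mevalonate is present, so PurM is active.
Itaconate is present, so WexM is active.
With repressor WexM bound, *nerW* is not transcribed.
So NerW is not produced.
With repressor PurM bound, *dovZ* is not transcribed.
→ *dovZ* is OFF.
0 of the 3 genes are transcribed.

0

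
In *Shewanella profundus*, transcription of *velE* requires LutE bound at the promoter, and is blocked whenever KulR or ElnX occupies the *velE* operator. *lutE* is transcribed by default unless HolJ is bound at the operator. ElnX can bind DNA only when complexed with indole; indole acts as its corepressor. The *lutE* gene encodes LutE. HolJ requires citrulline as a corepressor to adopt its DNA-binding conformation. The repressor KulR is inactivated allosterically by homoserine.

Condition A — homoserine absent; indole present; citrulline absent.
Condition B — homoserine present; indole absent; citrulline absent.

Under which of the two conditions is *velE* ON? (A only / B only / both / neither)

Condition A:
Homoserine is absent, so KulR is active.
Indole is present, so ElnX is active.
Citrulline is absent, so HolJ is inactive.
With no repressor bound, *lutE* is transcribed.
So LutE is produced and active.
With repressor KulR bound, *velE* is not transcribed.
→ *velE* is OFF in A.
Condition B:
Homoserine is present, so KulR is inactive.
Indole is absent, so ElnX is inactive.
Citrulline is absent, so HolJ is inactive.
With no repressor bound, *lutE* is transcribed.
So LutE is produced and active.
No repressor is bound and LutE is active, so *velE* is transcribed.
→ *velE* is ON in B.

B only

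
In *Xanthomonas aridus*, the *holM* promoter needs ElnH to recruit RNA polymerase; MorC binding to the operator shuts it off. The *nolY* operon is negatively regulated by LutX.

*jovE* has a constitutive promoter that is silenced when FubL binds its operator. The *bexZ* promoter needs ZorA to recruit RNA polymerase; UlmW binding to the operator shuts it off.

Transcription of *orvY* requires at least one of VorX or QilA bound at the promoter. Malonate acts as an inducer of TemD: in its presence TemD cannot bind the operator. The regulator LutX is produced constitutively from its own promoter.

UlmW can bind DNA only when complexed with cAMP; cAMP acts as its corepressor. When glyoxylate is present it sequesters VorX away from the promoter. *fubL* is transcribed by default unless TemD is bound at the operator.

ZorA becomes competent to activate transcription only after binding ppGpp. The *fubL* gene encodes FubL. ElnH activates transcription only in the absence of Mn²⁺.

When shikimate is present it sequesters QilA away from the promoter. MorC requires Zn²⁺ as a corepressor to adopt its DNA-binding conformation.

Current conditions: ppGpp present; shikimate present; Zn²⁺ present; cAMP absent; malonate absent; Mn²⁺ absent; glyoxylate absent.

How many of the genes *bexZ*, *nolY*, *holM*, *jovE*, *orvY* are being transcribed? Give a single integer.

3

ppGpp is present, so ZorA is active.
cAMP is absent, so UlmW is inactive.
No repressor is bound and ZorA is active, so *bexZ* is transcribed.
→ *bexZ* is ON.
LutX is produced constitutively and is active.
With repressor LutX bound, *nolY* is not transcribed.
→ *nolY* is OFF.
Zn²⁺ is present, so MorC is active.
Mn²⁺ is absent, so ElnH is active.
With repressor MorC bound, *holM* is not transcribed.
→ *holM* is OFF.
Malonate is absent, so TemD is active.
With repressor TemD bound, *fubL* is not transcribed.
So FubL is not produced.
With no repressor bound, *jovE* is transcribed.
→ *jovE* is ON.
Glyoxylate is absent, so VorX is active.
Shikimate is present, so QilA is inactive.
Activator VorX is present, so *orvY* is transcribed.
→ *orvY* is ON.
3 of the 5 genes are transcribed.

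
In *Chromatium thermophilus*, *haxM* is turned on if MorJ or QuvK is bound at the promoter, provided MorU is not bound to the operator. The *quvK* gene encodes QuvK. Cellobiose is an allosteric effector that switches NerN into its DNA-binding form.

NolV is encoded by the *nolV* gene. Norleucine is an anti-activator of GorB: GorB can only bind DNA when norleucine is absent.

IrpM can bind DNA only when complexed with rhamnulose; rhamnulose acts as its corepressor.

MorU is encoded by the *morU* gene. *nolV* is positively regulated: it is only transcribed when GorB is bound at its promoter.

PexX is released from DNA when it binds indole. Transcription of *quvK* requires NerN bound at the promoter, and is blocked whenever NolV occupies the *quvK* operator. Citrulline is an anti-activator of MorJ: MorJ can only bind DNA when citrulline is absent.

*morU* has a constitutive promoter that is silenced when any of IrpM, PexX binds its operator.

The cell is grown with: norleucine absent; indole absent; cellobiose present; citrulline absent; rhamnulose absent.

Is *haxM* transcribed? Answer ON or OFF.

ON

Citrulline is absent, so MorJ is active.
Norleucine is absent, so GorB is active.
No repressor is bound and GorB is active, so *nolV* is transcribed.
So NolV is produced and active.
Cellobiose is present, so NerN is active.
With repressor NolV bound, *quvK* is not transcribed.
So QuvK is not produced.
Rhamnulose is absent, so IrpM is inactive.
Indole is absent, so PexX is active.
With repressor PexX bound, *morU* is not transcribed.
So MorU is not produced.
Activator MorJ is present, so *haxM* is transcribed.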